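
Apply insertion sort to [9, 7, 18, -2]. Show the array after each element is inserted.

First element 9 is already 'sorted'
Insert 7: shifted 1 elements -> [7, 9, 18, -2]
Insert 18: shifted 0 elements -> [7, 9, 18, -2]
Insert -2: shifted 3 elements -> [-2, 7, 9, 18]


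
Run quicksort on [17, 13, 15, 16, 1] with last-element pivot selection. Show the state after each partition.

Partition 1: pivot=1 at index 0 -> [1, 13, 15, 16, 17]
Partition 2: pivot=17 at index 4 -> [1, 13, 15, 16, 17]
Partition 3: pivot=16 at index 3 -> [1, 13, 15, 16, 17]
Partition 4: pivot=15 at index 2 -> [1, 13, 15, 16, 17]


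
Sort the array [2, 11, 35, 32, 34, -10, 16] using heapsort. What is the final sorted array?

Build heap: [35, 34, 16, 32, 11, -10, 2]
Extract 35: [34, 32, 16, 2, 11, -10, 35]
Extract 34: [32, 11, 16, 2, -10, 34, 35]
Extract 32: [16, 11, -10, 2, 32, 34, 35]
Extract 16: [11, 2, -10, 16, 32, 34, 35]
Extract 11: [2, -10, 11, 16, 32, 34, 35]
Extract 2: [-10, 2, 11, 16, 32, 34, 35]


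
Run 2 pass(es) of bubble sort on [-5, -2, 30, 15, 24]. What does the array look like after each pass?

After pass 1: [-5, -2, 15, 24, 30] (2 swaps)
After pass 2: [-5, -2, 15, 24, 30] (0 swaps)
Total swaps: 2


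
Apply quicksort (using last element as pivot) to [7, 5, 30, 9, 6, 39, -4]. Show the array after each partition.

Partition 1: pivot=-4 at index 0 -> [-4, 5, 30, 9, 6, 39, 7]
Partition 2: pivot=7 at index 3 -> [-4, 5, 6, 7, 30, 39, 9]
Partition 3: pivot=6 at index 2 -> [-4, 5, 6, 7, 30, 39, 9]
Partition 4: pivot=9 at index 4 -> [-4, 5, 6, 7, 9, 39, 30]
Partition 5: pivot=30 at index 5 -> [-4, 5, 6, 7, 9, 30, 39]


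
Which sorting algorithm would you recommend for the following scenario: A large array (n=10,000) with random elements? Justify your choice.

Best choice: Quicksort or Mergesort
Reason: Both have O(n log n) average case; quicksort has lower constant factors


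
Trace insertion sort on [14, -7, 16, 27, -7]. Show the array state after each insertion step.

First element 14 is already 'sorted'
Insert -7: shifted 1 elements -> [-7, 14, 16, 27, -7]
Insert 16: shifted 0 elements -> [-7, 14, 16, 27, -7]
Insert 27: shifted 0 elements -> [-7, 14, 16, 27, -7]
Insert -7: shifted 3 elements -> [-7, -7, 14, 16, 27]


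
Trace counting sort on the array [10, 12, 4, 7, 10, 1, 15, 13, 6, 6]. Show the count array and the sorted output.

Count array: [0, 1, 0, 0, 1, 0, 2, 1, 0, 0, 2, 0, 1, 1, 0, 1]
(count[i] = number of elements equal to i)
Cumulative count: [0, 1, 1, 1, 2, 2, 4, 5, 5, 5, 7, 7, 8, 9, 9, 10]
Sorted: [1, 4, 6, 6, 7, 10, 10, 12, 13, 15]


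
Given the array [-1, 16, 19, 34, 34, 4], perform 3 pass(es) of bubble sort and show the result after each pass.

After pass 1: [-1, 16, 19, 34, 4, 34] (1 swaps)
After pass 2: [-1, 16, 19, 4, 34, 34] (1 swaps)
After pass 3: [-1, 16, 4, 19, 34, 34] (1 swaps)
Total swaps: 3


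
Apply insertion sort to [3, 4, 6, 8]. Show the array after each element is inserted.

First element 3 is already 'sorted'
Insert 4: shifted 0 elements -> [3, 4, 6, 8]
Insert 6: shifted 0 elements -> [3, 4, 6, 8]
Insert 8: shifted 0 elements -> [3, 4, 6, 8]


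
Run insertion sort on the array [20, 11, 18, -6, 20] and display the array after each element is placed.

First element 20 is already 'sorted'
Insert 11: shifted 1 elements -> [11, 20, 18, -6, 20]
Insert 18: shifted 1 elements -> [11, 18, 20, -6, 20]
Insert -6: shifted 3 elements -> [-6, 11, 18, 20, 20]
Insert 20: shifted 0 elements -> [-6, 11, 18, 20, 20]


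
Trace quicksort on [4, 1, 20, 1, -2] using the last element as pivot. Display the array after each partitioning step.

Partition 1: pivot=-2 at index 0 -> [-2, 1, 20, 1, 4]
Partition 2: pivot=4 at index 3 -> [-2, 1, 1, 4, 20]
Partition 3: pivot=1 at index 2 -> [-2, 1, 1, 4, 20]


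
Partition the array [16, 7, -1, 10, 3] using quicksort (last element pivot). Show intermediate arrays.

Partition 1: pivot=3 at index 1 -> [-1, 3, 16, 10, 7]
Partition 2: pivot=7 at index 2 -> [-1, 3, 7, 10, 16]
Partition 3: pivot=16 at index 4 -> [-1, 3, 7, 10, 16]


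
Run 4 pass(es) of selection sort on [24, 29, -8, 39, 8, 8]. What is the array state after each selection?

Pass 1: Select minimum -8 at index 2, swap -> [-8, 29, 24, 39, 8, 8]
Pass 2: Select minimum 8 at index 4, swap -> [-8, 8, 24, 39, 29, 8]
Pass 3: Select minimum 8 at index 5, swap -> [-8, 8, 8, 39, 29, 24]
Pass 4: Select minimum 24 at index 5, swap -> [-8, 8, 8, 24, 29, 39]


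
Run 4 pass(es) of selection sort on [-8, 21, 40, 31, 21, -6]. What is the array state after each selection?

Pass 1: Select minimum -8 at index 0, swap -> [-8, 21, 40, 31, 21, -6]
Pass 2: Select minimum -6 at index 5, swap -> [-8, -6, 40, 31, 21, 21]
Pass 3: Select minimum 21 at index 4, swap -> [-8, -6, 21, 31, 40, 21]
Pass 4: Select minimum 21 at index 5, swap -> [-8, -6, 21, 21, 40, 31]


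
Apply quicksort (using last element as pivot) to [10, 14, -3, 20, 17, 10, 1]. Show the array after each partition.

Partition 1: pivot=1 at index 1 -> [-3, 1, 10, 20, 17, 10, 14]
Partition 2: pivot=14 at index 4 -> [-3, 1, 10, 10, 14, 20, 17]
Partition 3: pivot=10 at index 3 -> [-3, 1, 10, 10, 14, 20, 17]
Partition 4: pivot=17 at index 5 -> [-3, 1, 10, 10, 14, 17, 20]


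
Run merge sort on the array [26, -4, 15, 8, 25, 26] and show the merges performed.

Divide and conquer:
  Merge [-4] + [15] -> [-4, 15]
  Merge [26] + [-4, 15] -> [-4, 15, 26]
  Merge [25] + [26] -> [25, 26]
  Merge [8] + [25, 26] -> [8, 25, 26]
  Merge [-4, 15, 26] + [8, 25, 26] -> [-4, 8, 15, 25, 26, 26]


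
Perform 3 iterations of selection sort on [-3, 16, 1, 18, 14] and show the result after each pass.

Pass 1: Select minimum -3 at index 0, swap -> [-3, 16, 1, 18, 14]
Pass 2: Select minimum 1 at index 2, swap -> [-3, 1, 16, 18, 14]
Pass 3: Select minimum 14 at index 4, swap -> [-3, 1, 14, 18, 16]


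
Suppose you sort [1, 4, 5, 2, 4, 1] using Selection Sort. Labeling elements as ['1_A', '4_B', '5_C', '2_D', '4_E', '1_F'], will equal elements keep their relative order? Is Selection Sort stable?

Trace Selection Sort on the labeled array (the key is the number; the letter only tracks identity):
  Pass 1: minimum 1_A is already at index 0; no swap -> [1_A, 4_B, 5_C, 2_D, 4_E, 1_F]
  Pass 2: minimum of unsorted part is 1_F at index 5; swap it with 4_B at index 1 -> [1_A, 1_F, 5_C, 2_D, 4_E, 4_B]
  Pass 3: minimum of unsorted part is 2_D at index 3; swap it with 5_C at index 2 -> [1_A, 1_F, 2_D, 5_C, 4_E, 4_B]
  Pass 4: minimum of unsorted part is 4_E at index 4; swap it with 5_C at index 3 -> [1_A, 1_F, 2_D, 4_E, 5_C, 4_B]
  Pass 5: minimum of unsorted part is 4_B at index 5; swap it with 5_C at index 4 -> [1_A, 1_F, 2_D, 4_E, 4_B, 5_C]
Final order: [1_A, 1_F, 2_D, 4_E, 4_B, 5_C]
Equal keys:
  value 1: originally 1_A, 1_F; after sorting 1_A, 1_F -> order preserved
  value 4: originally 4_B, 4_E; after sorting 4_E, 4_B -> order changed
Equal keys were reordered, so Selection Sort is not stable: the long-range swap that moves the minimum into place can carry an element past an equal key. (One such input is enough; an unstable sort may happen to preserve order on other inputs, but it gives no guarantee.)
Answer: Not stable


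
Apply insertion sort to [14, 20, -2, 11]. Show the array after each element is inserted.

First element 14 is already 'sorted'
Insert 20: shifted 0 elements -> [14, 20, -2, 11]
Insert -2: shifted 2 elements -> [-2, 14, 20, 11]
Insert 11: shifted 2 elements -> [-2, 11, 14, 20]


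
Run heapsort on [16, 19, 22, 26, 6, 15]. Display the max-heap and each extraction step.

Build heap: [26, 19, 22, 16, 6, 15]
Extract 26: [22, 19, 15, 16, 6, 26]
Extract 22: [19, 16, 15, 6, 22, 26]
Extract 19: [16, 6, 15, 19, 22, 26]
Extract 16: [15, 6, 16, 19, 22, 26]
Extract 15: [6, 15, 16, 19, 22, 26]


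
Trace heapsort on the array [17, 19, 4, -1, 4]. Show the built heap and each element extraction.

Build heap: [19, 17, 4, -1, 4]
Extract 19: [17, 4, 4, -1, 19]
Extract 17: [4, -1, 4, 17, 19]
Extract 4: [4, -1, 4, 17, 19]
Extract 4: [-1, 4, 4, 17, 19]


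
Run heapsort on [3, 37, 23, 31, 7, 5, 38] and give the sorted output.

Build heap: [38, 37, 23, 31, 7, 5, 3]
Extract 38: [37, 31, 23, 3, 7, 5, 38]
Extract 37: [31, 7, 23, 3, 5, 37, 38]
Extract 31: [23, 7, 5, 3, 31, 37, 38]
Extract 23: [7, 3, 5, 23, 31, 37, 38]
Extract 7: [5, 3, 7, 23, 31, 37, 38]
Extract 5: [3, 5, 7, 23, 31, 37, 38]


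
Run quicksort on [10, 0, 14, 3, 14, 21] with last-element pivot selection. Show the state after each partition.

Partition 1: pivot=21 at index 5 -> [10, 0, 14, 3, 14, 21]
Partition 2: pivot=14 at index 4 -> [10, 0, 14, 3, 14, 21]
Partition 3: pivot=3 at index 1 -> [0, 3, 14, 10, 14, 21]
Partition 4: pivot=10 at index 2 -> [0, 3, 10, 14, 14, 21]


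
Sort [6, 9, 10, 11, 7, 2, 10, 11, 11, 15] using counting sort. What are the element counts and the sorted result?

Count array: [0, 0, 1, 0, 0, 0, 1, 1, 0, 1, 2, 3, 0, 0, 0, 1]
(count[i] = number of elements equal to i)
Cumulative count: [0, 0, 1, 1, 1, 1, 2, 3, 3, 4, 6, 9, 9, 9, 9, 10]
Sorted: [2, 6, 7, 9, 10, 10, 11, 11, 11, 15]


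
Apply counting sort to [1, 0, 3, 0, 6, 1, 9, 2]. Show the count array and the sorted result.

Count array: [2, 2, 1, 1, 0, 0, 1, 0, 0, 1]
(count[i] = number of elements equal to i)
Cumulative count: [2, 4, 5, 6, 6, 6, 7, 7, 7, 8]
Sorted: [0, 0, 1, 1, 2, 3, 6, 9]


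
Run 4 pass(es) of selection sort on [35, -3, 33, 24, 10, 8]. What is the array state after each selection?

Pass 1: Select minimum -3 at index 1, swap -> [-3, 35, 33, 24, 10, 8]
Pass 2: Select minimum 8 at index 5, swap -> [-3, 8, 33, 24, 10, 35]
Pass 3: Select minimum 10 at index 4, swap -> [-3, 8, 10, 24, 33, 35]
Pass 4: Select minimum 24 at index 3, swap -> [-3, 8, 10, 24, 33, 35]


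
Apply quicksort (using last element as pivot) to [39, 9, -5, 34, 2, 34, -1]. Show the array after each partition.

Partition 1: pivot=-1 at index 1 -> [-5, -1, 39, 34, 2, 34, 9]
Partition 2: pivot=9 at index 3 -> [-5, -1, 2, 9, 39, 34, 34]
Partition 3: pivot=34 at index 5 -> [-5, -1, 2, 9, 34, 34, 39]


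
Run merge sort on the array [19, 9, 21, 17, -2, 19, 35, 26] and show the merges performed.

Divide and conquer:
  Merge [19] + [9] -> [9, 19]
  Merge [21] + [17] -> [17, 21]
  Merge [9, 19] + [17, 21] -> [9, 17, 19, 21]
  Merge [-2] + [19] -> [-2, 19]
  Merge [35] + [26] -> [26, 35]
  Merge [-2, 19] + [26, 35] -> [-2, 19, 26, 35]
  Merge [9, 17, 19, 21] + [-2, 19, 26, 35] -> [-2, 9, 17, 19, 19, 21, 26, 35]


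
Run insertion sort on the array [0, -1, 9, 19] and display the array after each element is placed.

First element 0 is already 'sorted'
Insert -1: shifted 1 elements -> [-1, 0, 9, 19]
Insert 9: shifted 0 elements -> [-1, 0, 9, 19]
Insert 19: shifted 0 elements -> [-1, 0, 9, 19]


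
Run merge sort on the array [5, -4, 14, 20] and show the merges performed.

Divide and conquer:
  Merge [5] + [-4] -> [-4, 5]
  Merge [14] + [20] -> [14, 20]
  Merge [-4, 5] + [14, 20] -> [-4, 5, 14, 20]


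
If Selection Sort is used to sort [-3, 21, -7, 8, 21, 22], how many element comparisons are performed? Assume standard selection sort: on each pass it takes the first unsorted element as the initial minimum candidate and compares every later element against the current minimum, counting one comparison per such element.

Pass 1: scan indices 1..5 for the minimum = 5 comparison(s); min is -7, place at index 0 -> [-7, 21, -3, 8, 21, 22]
Pass 2: scan indices 2..5 for the minimum = 4 comparison(s); min is -3, place at index 1 -> [-7, -3, 21, 8, 21, 22]
Pass 3: scan indices 3..5 for the minimum = 3 comparison(s); min is 8, place at index 2 -> [-7, -3, 8, 21, 21, 22]
Pass 4: scan indices 4..5 for the minimum = 2 comparison(s); min is 21, place at index 3 -> [-7, -3, 8, 21, 21, 22]
Pass 5: scan indices 5..5 for the minimum = 1 comparison(s); min is 21, place at index 4 -> [-7, -3, 8, 21, 21, 22]
Selection sort always scans the whole unsorted suffix, so the count is (n-1) + (n-2) + ... + 1 = n(n-1)/2 = 6*5/2 = 15 regardless of the input order.
Total comparisons: 5 + 4 + 3 + 2 + 1 = 15


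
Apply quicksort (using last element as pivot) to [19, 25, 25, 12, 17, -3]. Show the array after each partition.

Partition 1: pivot=-3 at index 0 -> [-3, 25, 25, 12, 17, 19]
Partition 2: pivot=19 at index 3 -> [-3, 12, 17, 19, 25, 25]
Partition 3: pivot=17 at index 2 -> [-3, 12, 17, 19, 25, 25]
Partition 4: pivot=25 at index 5 -> [-3, 12, 17, 19, 25, 25]


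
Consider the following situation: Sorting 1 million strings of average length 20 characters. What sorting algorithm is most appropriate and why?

Best choice: MSD radix sort or Mergesort
Reason: MSD radix sort is a non-comparison sort that buckets the strings by successive character positions, running in time proportional to the total number of characters examined rather than O(n log n) string comparisons; mergesort is a stable O(n log n)-comparison alternative that works for arbitrary variable-length keys


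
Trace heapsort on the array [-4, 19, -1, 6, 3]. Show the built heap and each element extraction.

Build heap: [19, 6, -1, -4, 3]
Extract 19: [6, 3, -1, -4, 19]
Extract 6: [3, -4, -1, 6, 19]
Extract 3: [-1, -4, 3, 6, 19]
Extract -1: [-4, -1, 3, 6, 19]


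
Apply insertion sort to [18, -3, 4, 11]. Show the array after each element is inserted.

First element 18 is already 'sorted'
Insert -3: shifted 1 elements -> [-3, 18, 4, 11]
Insert 4: shifted 1 elements -> [-3, 4, 18, 11]
Insert 11: shifted 1 elements -> [-3, 4, 11, 18]


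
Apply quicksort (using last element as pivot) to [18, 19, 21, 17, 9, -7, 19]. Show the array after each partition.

Partition 1: pivot=19 at index 5 -> [18, 19, 17, 9, -7, 19, 21]
Partition 2: pivot=-7 at index 0 -> [-7, 19, 17, 9, 18, 19, 21]
Partition 3: pivot=18 at index 3 -> [-7, 17, 9, 18, 19, 19, 21]
Partition 4: pivot=9 at index 1 -> [-7, 9, 17, 18, 19, 19, 21]


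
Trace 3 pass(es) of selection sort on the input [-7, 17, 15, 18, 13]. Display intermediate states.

Pass 1: Select minimum -7 at index 0, swap -> [-7, 17, 15, 18, 13]
Pass 2: Select minimum 13 at index 4, swap -> [-7, 13, 15, 18, 17]
Pass 3: Select minimum 15 at index 2, swap -> [-7, 13, 15, 18, 17]


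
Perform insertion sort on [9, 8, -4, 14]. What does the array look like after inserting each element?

First element 9 is already 'sorted'
Insert 8: shifted 1 elements -> [8, 9, -4, 14]
Insert -4: shifted 2 elements -> [-4, 8, 9, 14]
Insert 14: shifted 0 elements -> [-4, 8, 9, 14]


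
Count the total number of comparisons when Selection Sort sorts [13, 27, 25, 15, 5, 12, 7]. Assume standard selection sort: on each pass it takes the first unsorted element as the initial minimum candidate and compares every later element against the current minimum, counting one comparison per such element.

Pass 1: scan indices 1..6 for the minimum = 6 comparison(s); min is 5, place at index 0 -> [5, 27, 25, 15, 13, 12, 7]
Pass 2: scan indices 2..6 for the minimum = 5 comparison(s); min is 7, place at index 1 -> [5, 7, 25, 15, 13, 12, 27]
Pass 3: scan indices 3..6 for the minimum = 4 comparison(s); min is 12, place at index 2 -> [5, 7, 12, 15, 13, 25, 27]
Pass 4: scan indices 4..6 for the minimum = 3 comparison(s); min is 13, place at index 3 -> [5, 7, 12, 13, 15, 25, 27]
Pass 5: scan indices 5..6 for the minimum = 2 comparison(s); min is 15, place at index 4 -> [5, 7, 12, 13, 15, 25, 27]
Pass 6: scan indices 6..6 for the minimum = 1 comparison(s); min is 25, place at index 5 -> [5, 7, 12, 13, 15, 25, 27]
Selection sort always scans the whole unsorted suffix, so the count is (n-1) + (n-2) + ... + 1 = n(n-1)/2 = 7*6/2 = 21 regardless of the input order.
Total comparisons: 6 + 5 + 4 + 3 + 2 + 1 = 21


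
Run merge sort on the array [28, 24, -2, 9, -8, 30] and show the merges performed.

Divide and conquer:
  Merge [24] + [-2] -> [-2, 24]
  Merge [28] + [-2, 24] -> [-2, 24, 28]
  Merge [-8] + [30] -> [-8, 30]
  Merge [9] + [-8, 30] -> [-8, 9, 30]
  Merge [-2, 24, 28] + [-8, 9, 30] -> [-8, -2, 9, 24, 28, 30]


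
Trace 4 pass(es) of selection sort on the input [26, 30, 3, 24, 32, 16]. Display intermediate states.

Pass 1: Select minimum 3 at index 2, swap -> [3, 30, 26, 24, 32, 16]
Pass 2: Select minimum 16 at index 5, swap -> [3, 16, 26, 24, 32, 30]
Pass 3: Select minimum 24 at index 3, swap -> [3, 16, 24, 26, 32, 30]
Pass 4: Select minimum 26 at index 3, swap -> [3, 16, 24, 26, 32, 30]


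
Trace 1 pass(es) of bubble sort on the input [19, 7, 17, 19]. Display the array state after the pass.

After pass 1: [7, 17, 19, 19] (2 swaps)
Total swaps: 2


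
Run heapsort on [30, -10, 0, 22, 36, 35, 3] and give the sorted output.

Build heap: [36, 30, 35, 22, -10, 0, 3]
Extract 36: [35, 30, 3, 22, -10, 0, 36]
Extract 35: [30, 22, 3, 0, -10, 35, 36]
Extract 30: [22, 0, 3, -10, 30, 35, 36]
Extract 22: [3, 0, -10, 22, 30, 35, 36]
Extract 3: [0, -10, 3, 22, 30, 35, 36]
Extract 0: [-10, 0, 3, 22, 30, 35, 36]


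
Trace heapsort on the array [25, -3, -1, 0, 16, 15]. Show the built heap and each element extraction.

Build heap: [25, 16, 15, 0, -3, -1]
Extract 25: [16, 0, 15, -1, -3, 25]
Extract 16: [15, 0, -3, -1, 16, 25]
Extract 15: [0, -1, -3, 15, 16, 25]
Extract 0: [-1, -3, 0, 15, 16, 25]
Extract -1: [-3, -1, 0, 15, 16, 25]


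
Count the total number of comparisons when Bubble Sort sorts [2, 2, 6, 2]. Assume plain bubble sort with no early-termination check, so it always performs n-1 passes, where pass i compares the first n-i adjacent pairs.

Pass 1: compare adjacent pairs (0,1)..(2,3) = 3 comparison(s), 1 swap(s) -> [2, 2, 2, 6]
Pass 2: compare adjacent pairs (0,1)..(1,2) = 2 comparison(s), 0 swap(s) -> [2, 2, 2, 6]
Pass 3: compare adjacent pairs (0,1)..(0,1) = 1 comparison(s), 0 swap(s) -> [2, 2, 2, 6]
Total comparisons: 3 + 2 + 1 = 6


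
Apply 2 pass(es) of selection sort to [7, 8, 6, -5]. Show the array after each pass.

Pass 1: Select minimum -5 at index 3, swap -> [-5, 8, 6, 7]
Pass 2: Select minimum 6 at index 2, swap -> [-5, 6, 8, 7]


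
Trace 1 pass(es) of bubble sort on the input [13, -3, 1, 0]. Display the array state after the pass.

After pass 1: [-3, 1, 0, 13] (3 swaps)
Total swaps: 3


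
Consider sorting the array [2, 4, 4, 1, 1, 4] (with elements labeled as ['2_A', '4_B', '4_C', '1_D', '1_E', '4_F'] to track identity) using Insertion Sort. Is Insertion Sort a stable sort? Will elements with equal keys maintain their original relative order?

Trace Insertion Sort on the labeled array (the key is the number; the letter only tracks identity):
  Insert 4_B at index 1: [2_A, 4_B, 4_C, 1_D, 1_E, 4_F]
  Insert 4_C at index 2: [2_A, 4_B, 4_C, 1_D, 1_E, 4_F]
  Insert 1_D at index 0: [1_D, 2_A, 4_B, 4_C, 1_E, 4_F]
  Insert 1_E at index 1: [1_D, 1_E, 2_A, 4_B, 4_C, 4_F]
  Insert 4_F at index 5: [1_D, 1_E, 2_A, 4_B, 4_C, 4_F]
Final order: [1_D, 1_E, 2_A, 4_B, 4_C, 4_F]
Equal keys:
  value 1: originally 1_D, 1_E; after sorting 1_D, 1_E -> order preserved
  value 4: originally 4_B, 4_C, 4_F; after sorting 4_B, 4_C, 4_F -> order preserved
All equal keys kept their original relative order. Insertion Sort is stable: elements are shifted only while they are strictly greater than the key, so a key is inserted after any equal elements already placed.
Answer: Stable


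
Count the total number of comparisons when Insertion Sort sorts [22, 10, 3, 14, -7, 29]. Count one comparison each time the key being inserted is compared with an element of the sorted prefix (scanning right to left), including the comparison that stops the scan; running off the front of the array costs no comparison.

Insert 10: 22 > 10 (shift), reached front = 1 comparison(s) -> [10, 22, 3, 14, -7, 29]
Insert 3: 22 > 3 (shift), 10 > 3 (shift), reached front = 2 comparison(s) -> [3, 10, 22, 14, -7, 29]
Insert 14: 22 > 14 (shift), 10 <= 14 (stop) = 2 comparison(s) -> [3, 10, 14, 22, -7, 29]
Insert -7: 22 > -7 (shift), 14 > -7 (shift), 10 > -7 (shift), 3 > -7 (shift), reached front = 4 comparison(s) -> [-7, 3, 10, 14, 22, 29]
Insert 29: 22 <= 29 (stop) = 1 comparison(s) -> [-7, 3, 10, 14, 22, 29]
Total comparisons: 1 + 2 + 2 + 4 + 1 = 10


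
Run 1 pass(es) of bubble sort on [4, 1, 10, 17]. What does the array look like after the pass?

After pass 1: [1, 4, 10, 17] (1 swaps)
Total swaps: 1


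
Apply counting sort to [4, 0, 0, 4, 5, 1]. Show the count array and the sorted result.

Count array: [2, 1, 0, 0, 2, 1]
(count[i] = number of elements equal to i)
Cumulative count: [2, 3, 3, 3, 5, 6]
Sorted: [0, 0, 1, 4, 4, 5]


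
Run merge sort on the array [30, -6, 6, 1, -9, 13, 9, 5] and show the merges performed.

Divide and conquer:
  Merge [30] + [-6] -> [-6, 30]
  Merge [6] + [1] -> [1, 6]
  Merge [-6, 30] + [1, 6] -> [-6, 1, 6, 30]
  Merge [-9] + [13] -> [-9, 13]
  Merge [9] + [5] -> [5, 9]
  Merge [-9, 13] + [5, 9] -> [-9, 5, 9, 13]
  Merge [-6, 1, 6, 30] + [-9, 5, 9, 13] -> [-9, -6, 1, 5, 6, 9, 13, 30]


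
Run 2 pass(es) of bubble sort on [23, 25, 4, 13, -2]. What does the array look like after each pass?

After pass 1: [23, 4, 13, -2, 25] (3 swaps)
After pass 2: [4, 13, -2, 23, 25] (3 swaps)
Total swaps: 6


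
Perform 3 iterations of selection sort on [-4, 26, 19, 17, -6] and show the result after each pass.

Pass 1: Select minimum -6 at index 4, swap -> [-6, 26, 19, 17, -4]
Pass 2: Select minimum -4 at index 4, swap -> [-6, -4, 19, 17, 26]
Pass 3: Select minimum 17 at index 3, swap -> [-6, -4, 17, 19, 26]


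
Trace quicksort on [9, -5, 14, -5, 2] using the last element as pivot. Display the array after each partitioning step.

Partition 1: pivot=2 at index 2 -> [-5, -5, 2, 9, 14]
Partition 2: pivot=-5 at index 1 -> [-5, -5, 2, 9, 14]
Partition 3: pivot=14 at index 4 -> [-5, -5, 2, 9, 14]


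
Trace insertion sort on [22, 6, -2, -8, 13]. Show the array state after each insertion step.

First element 22 is already 'sorted'
Insert 6: shifted 1 elements -> [6, 22, -2, -8, 13]
Insert -2: shifted 2 elements -> [-2, 6, 22, -8, 13]
Insert -8: shifted 3 elements -> [-8, -2, 6, 22, 13]
Insert 13: shifted 1 elements -> [-8, -2, 6, 13, 22]


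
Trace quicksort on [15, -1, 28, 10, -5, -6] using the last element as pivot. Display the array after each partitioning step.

Partition 1: pivot=-6 at index 0 -> [-6, -1, 28, 10, -5, 15]
Partition 2: pivot=15 at index 4 -> [-6, -1, 10, -5, 15, 28]
Partition 3: pivot=-5 at index 1 -> [-6, -5, 10, -1, 15, 28]
Partition 4: pivot=-1 at index 2 -> [-6, -5, -1, 10, 15, 28]


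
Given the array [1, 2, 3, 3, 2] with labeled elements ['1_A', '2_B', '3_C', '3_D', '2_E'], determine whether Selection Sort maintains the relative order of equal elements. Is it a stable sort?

Trace Selection Sort on the labeled array (the key is the number; the letter only tracks identity):
  Pass 1: minimum 1_A is already at index 0; no swap -> [1_A, 2_B, 3_C, 3_D, 2_E]
  Pass 2: minimum 2_B is already at index 1; no swap -> [1_A, 2_B, 3_C, 3_D, 2_E]
  Pass 3: minimum of unsorted part is 2_E at index 4; swap it with 3_C at index 2 -> [1_A, 2_B, 2_E, 3_D, 3_C]
  Pass 4: minimum 3_D is already at index 3; no swap -> [1_A, 2_B, 2_E, 3_D, 3_C]
Final order: [1_A, 2_B, 2_E, 3_D, 3_C]
Equal keys:
  value 2: originally 2_B, 2_E; after sorting 2_B, 2_E -> order preserved
  value 3: originally 3_C, 3_D; after sorting 3_D, 3_C -> order changed
Equal keys were reordered, so Selection Sort is not stable: the long-range swap that moves the minimum into place can carry an element past an equal key. (One such input is enough; an unstable sort may happen to preserve order on other inputs, but it gives no guarantee.)
Answer: Not stable


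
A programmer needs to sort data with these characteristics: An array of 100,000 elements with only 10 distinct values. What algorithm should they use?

Best choice: 3-way quicksort or Counting sort
Reason: 3-way (Dutch national flag) partitioning groups every copy of the pivot together, so with only d=10 distinct keys quicksort finishes in O(n log d) expected time, which is effectively linear; counting sort runs in O(n + k) where k is the size of the key range (not the number of distinct values), so it is linear when the 10 values are integers drawn from a small known range


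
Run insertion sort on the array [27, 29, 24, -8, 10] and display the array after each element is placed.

First element 27 is already 'sorted'
Insert 29: shifted 0 elements -> [27, 29, 24, -8, 10]
Insert 24: shifted 2 elements -> [24, 27, 29, -8, 10]
Insert -8: shifted 3 elements -> [-8, 24, 27, 29, 10]
Insert 10: shifted 3 elements -> [-8, 10, 24, 27, 29]


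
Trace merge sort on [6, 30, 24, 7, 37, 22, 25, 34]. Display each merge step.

Divide and conquer:
  Merge [6] + [30] -> [6, 30]
  Merge [24] + [7] -> [7, 24]
  Merge [6, 30] + [7, 24] -> [6, 7, 24, 30]
  Merge [37] + [22] -> [22, 37]
  Merge [25] + [34] -> [25, 34]
  Merge [22, 37] + [25, 34] -> [22, 25, 34, 37]
  Merge [6, 7, 24, 30] + [22, 25, 34, 37] -> [6, 7, 22, 24, 25, 30, 34, 37]


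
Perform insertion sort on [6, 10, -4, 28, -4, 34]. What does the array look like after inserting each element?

First element 6 is already 'sorted'
Insert 10: shifted 0 elements -> [6, 10, -4, 28, -4, 34]
Insert -4: shifted 2 elements -> [-4, 6, 10, 28, -4, 34]
Insert 28: shifted 0 elements -> [-4, 6, 10, 28, -4, 34]
Insert -4: shifted 3 elements -> [-4, -4, 6, 10, 28, 34]
Insert 34: shifted 0 elements -> [-4, -4, 6, 10, 28, 34]


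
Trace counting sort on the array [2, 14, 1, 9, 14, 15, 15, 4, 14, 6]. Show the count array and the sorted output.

Count array: [0, 1, 1, 0, 1, 0, 1, 0, 0, 1, 0, 0, 0, 0, 3, 2]
(count[i] = number of elements equal to i)
Cumulative count: [0, 1, 2, 2, 3, 3, 4, 4, 4, 5, 5, 5, 5, 5, 8, 10]
Sorted: [1, 2, 4, 6, 9, 14, 14, 14, 15, 15]


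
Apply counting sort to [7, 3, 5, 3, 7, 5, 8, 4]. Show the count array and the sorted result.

Count array: [0, 0, 0, 2, 1, 2, 0, 2, 1]
(count[i] = number of elements equal to i)
Cumulative count: [0, 0, 0, 2, 3, 5, 5, 7, 8]
Sorted: [3, 3, 4, 5, 5, 7, 7, 8]


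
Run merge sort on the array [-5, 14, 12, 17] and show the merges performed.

Divide and conquer:
  Merge [-5] + [14] -> [-5, 14]
  Merge [12] + [17] -> [12, 17]
  Merge [-5, 14] + [12, 17] -> [-5, 12, 14, 17]


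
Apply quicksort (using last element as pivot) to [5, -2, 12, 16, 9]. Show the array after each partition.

Partition 1: pivot=9 at index 2 -> [5, -2, 9, 16, 12]
Partition 2: pivot=-2 at index 0 -> [-2, 5, 9, 16, 12]
Partition 3: pivot=12 at index 3 -> [-2, 5, 9, 12, 16]


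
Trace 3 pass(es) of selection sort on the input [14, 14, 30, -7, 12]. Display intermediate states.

Pass 1: Select minimum -7 at index 3, swap -> [-7, 14, 30, 14, 12]
Pass 2: Select minimum 12 at index 4, swap -> [-7, 12, 30, 14, 14]
Pass 3: Select minimum 14 at index 3, swap -> [-7, 12, 14, 30, 14]


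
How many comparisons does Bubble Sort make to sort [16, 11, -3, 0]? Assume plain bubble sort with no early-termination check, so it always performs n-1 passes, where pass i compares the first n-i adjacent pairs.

Pass 1: compare adjacent pairs (0,1)..(2,3) = 3 comparison(s), 3 swap(s) -> [11, -3, 0, 16]
Pass 2: compare adjacent pairs (0,1)..(1,2) = 2 comparison(s), 2 swap(s) -> [-3, 0, 11, 16]
Pass 3: compare adjacent pairs (0,1)..(0,1) = 1 comparison(s), 0 swap(s) -> [-3, 0, 11, 16]
Total comparisons: 3 + 2 + 1 = 6


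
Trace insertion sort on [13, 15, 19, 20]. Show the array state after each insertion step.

First element 13 is already 'sorted'
Insert 15: shifted 0 elements -> [13, 15, 19, 20]
Insert 19: shifted 0 elements -> [13, 15, 19, 20]
Insert 20: shifted 0 elements -> [13, 15, 19, 20]


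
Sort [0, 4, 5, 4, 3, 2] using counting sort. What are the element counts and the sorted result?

Count array: [1, 0, 1, 1, 2, 1]
(count[i] = number of elements equal to i)
Cumulative count: [1, 1, 2, 3, 5, 6]
Sorted: [0, 2, 3, 4, 4, 5]


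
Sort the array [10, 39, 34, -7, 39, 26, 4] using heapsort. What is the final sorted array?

Build heap: [39, 39, 34, -7, 10, 26, 4]
Extract 39: [39, 10, 34, -7, 4, 26, 39]
Extract 39: [34, 10, 26, -7, 4, 39, 39]
Extract 34: [26, 10, 4, -7, 34, 39, 39]
Extract 26: [10, -7, 4, 26, 34, 39, 39]
Extract 10: [4, -7, 10, 26, 34, 39, 39]
Extract 4: [-7, 4, 10, 26, 34, 39, 39]


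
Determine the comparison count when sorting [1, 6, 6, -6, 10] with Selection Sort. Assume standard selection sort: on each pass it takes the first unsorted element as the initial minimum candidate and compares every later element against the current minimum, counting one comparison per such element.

Pass 1: scan indices 1..4 for the minimum = 4 comparison(s); min is -6, place at index 0 -> [-6, 6, 6, 1, 10]
Pass 2: scan indices 2..4 for the minimum = 3 comparison(s); min is 1, place at index 1 -> [-6, 1, 6, 6, 10]
Pass 3: scan indices 3..4 for the minimum = 2 comparison(s); min is 6, place at index 2 -> [-6, 1, 6, 6, 10]
Pass 4: scan indices 4..4 for the minimum = 1 comparison(s); min is 6, place at index 3 -> [-6, 1, 6, 6, 10]
Selection sort always scans the whole unsorted suffix, so the count is (n-1) + (n-2) + ... + 1 = n(n-1)/2 = 5*4/2 = 10 regardless of the input order.
Total comparisons: 4 + 3 + 2 + 1 = 10


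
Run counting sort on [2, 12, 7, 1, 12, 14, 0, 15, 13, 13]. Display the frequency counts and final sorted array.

Count array: [1, 1, 1, 0, 0, 0, 0, 1, 0, 0, 0, 0, 2, 2, 1, 1]
(count[i] = number of elements equal to i)
Cumulative count: [1, 2, 3, 3, 3, 3, 3, 4, 4, 4, 4, 4, 6, 8, 9, 10]
Sorted: [0, 1, 2, 7, 12, 12, 13, 13, 14, 15]


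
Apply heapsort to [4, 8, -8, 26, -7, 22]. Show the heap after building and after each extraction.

Build heap: [26, 8, 22, 4, -7, -8]
Extract 26: [22, 8, -8, 4, -7, 26]
Extract 22: [8, 4, -8, -7, 22, 26]
Extract 8: [4, -7, -8, 8, 22, 26]
Extract 4: [-7, -8, 4, 8, 22, 26]
Extract -7: [-8, -7, 4, 8, 22, 26]


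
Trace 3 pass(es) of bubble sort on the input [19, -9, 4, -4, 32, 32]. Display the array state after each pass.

After pass 1: [-9, 4, -4, 19, 32, 32] (3 swaps)
After pass 2: [-9, -4, 4, 19, 32, 32] (1 swaps)
After pass 3: [-9, -4, 4, 19, 32, 32] (0 swaps)
Total swaps: 4


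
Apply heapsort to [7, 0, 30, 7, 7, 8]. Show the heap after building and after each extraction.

Build heap: [30, 7, 8, 0, 7, 7]
Extract 30: [8, 7, 7, 0, 7, 30]
Extract 8: [7, 7, 7, 0, 8, 30]
Extract 7: [7, 0, 7, 7, 8, 30]
Extract 7: [7, 0, 7, 7, 8, 30]
Extract 7: [0, 7, 7, 7, 8, 30]


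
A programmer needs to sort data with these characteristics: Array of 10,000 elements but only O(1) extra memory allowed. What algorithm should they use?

Best choice: Heapsort
Reason: Heapsort rearranges the array in place using O(1) auxiliary space and still guarantees O(n log n) time; quicksort partitions in place but needs Theta(log n) stack space for recursion (O(n) in the worst case), and mergesort requires O(n) auxiliary space


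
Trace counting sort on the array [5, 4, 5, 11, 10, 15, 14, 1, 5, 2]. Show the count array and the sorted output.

Count array: [0, 1, 1, 0, 1, 3, 0, 0, 0, 0, 1, 1, 0, 0, 1, 1]
(count[i] = number of elements equal to i)
Cumulative count: [0, 1, 2, 2, 3, 6, 6, 6, 6, 6, 7, 8, 8, 8, 9, 10]
Sorted: [1, 2, 4, 5, 5, 5, 10, 11, 14, 15]


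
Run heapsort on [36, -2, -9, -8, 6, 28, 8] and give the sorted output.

Build heap: [36, 6, 28, -8, -2, -9, 8]
Extract 36: [28, 6, 8, -8, -2, -9, 36]
Extract 28: [8, 6, -9, -8, -2, 28, 36]
Extract 8: [6, -2, -9, -8, 8, 28, 36]
Extract 6: [-2, -8, -9, 6, 8, 28, 36]
Extract -2: [-8, -9, -2, 6, 8, 28, 36]
Extract -8: [-9, -8, -2, 6, 8, 28, 36]


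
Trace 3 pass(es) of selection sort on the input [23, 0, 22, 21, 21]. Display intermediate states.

Pass 1: Select minimum 0 at index 1, swap -> [0, 23, 22, 21, 21]
Pass 2: Select minimum 21 at index 3, swap -> [0, 21, 22, 23, 21]
Pass 3: Select minimum 21 at index 4, swap -> [0, 21, 21, 23, 22]


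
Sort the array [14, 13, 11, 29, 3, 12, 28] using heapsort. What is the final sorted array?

Build heap: [29, 14, 28, 13, 3, 12, 11]
Extract 29: [28, 14, 12, 13, 3, 11, 29]
Extract 28: [14, 13, 12, 11, 3, 28, 29]
Extract 14: [13, 11, 12, 3, 14, 28, 29]
Extract 13: [12, 11, 3, 13, 14, 28, 29]
Extract 12: [11, 3, 12, 13, 14, 28, 29]
Extract 11: [3, 11, 12, 13, 14, 28, 29]


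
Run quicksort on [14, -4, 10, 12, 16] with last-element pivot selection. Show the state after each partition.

Partition 1: pivot=16 at index 4 -> [14, -4, 10, 12, 16]
Partition 2: pivot=12 at index 2 -> [-4, 10, 12, 14, 16]
Partition 3: pivot=10 at index 1 -> [-4, 10, 12, 14, 16]


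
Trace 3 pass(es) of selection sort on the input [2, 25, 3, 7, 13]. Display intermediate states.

Pass 1: Select minimum 2 at index 0, swap -> [2, 25, 3, 7, 13]
Pass 2: Select minimum 3 at index 2, swap -> [2, 3, 25, 7, 13]
Pass 3: Select minimum 7 at index 3, swap -> [2, 3, 7, 25, 13]


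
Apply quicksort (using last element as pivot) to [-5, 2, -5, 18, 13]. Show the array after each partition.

Partition 1: pivot=13 at index 3 -> [-5, 2, -5, 13, 18]
Partition 2: pivot=-5 at index 1 -> [-5, -5, 2, 13, 18]


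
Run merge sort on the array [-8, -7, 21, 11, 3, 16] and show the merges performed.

Divide and conquer:
  Merge [-7] + [21] -> [-7, 21]
  Merge [-8] + [-7, 21] -> [-8, -7, 21]
  Merge [3] + [16] -> [3, 16]
  Merge [11] + [3, 16] -> [3, 11, 16]
  Merge [-8, -7, 21] + [3, 11, 16] -> [-8, -7, 3, 11, 16, 21]


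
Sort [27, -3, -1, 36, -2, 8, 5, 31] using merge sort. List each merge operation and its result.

Divide and conquer:
  Merge [27] + [-3] -> [-3, 27]
  Merge [-1] + [36] -> [-1, 36]
  Merge [-3, 27] + [-1, 36] -> [-3, -1, 27, 36]
  Merge [-2] + [8] -> [-2, 8]
  Merge [5] + [31] -> [5, 31]
  Merge [-2, 8] + [5, 31] -> [-2, 5, 8, 31]
  Merge [-3, -1, 27, 36] + [-2, 5, 8, 31] -> [-3, -2, -1, 5, 8, 27, 31, 36]


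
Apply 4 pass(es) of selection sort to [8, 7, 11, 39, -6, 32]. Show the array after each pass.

Pass 1: Select minimum -6 at index 4, swap -> [-6, 7, 11, 39, 8, 32]
Pass 2: Select minimum 7 at index 1, swap -> [-6, 7, 11, 39, 8, 32]
Pass 3: Select minimum 8 at index 4, swap -> [-6, 7, 8, 39, 11, 32]
Pass 4: Select minimum 11 at index 4, swap -> [-6, 7, 8, 11, 39, 32]


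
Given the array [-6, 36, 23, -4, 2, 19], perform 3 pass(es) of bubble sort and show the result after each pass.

After pass 1: [-6, 23, -4, 2, 19, 36] (4 swaps)
After pass 2: [-6, -4, 2, 19, 23, 36] (3 swaps)
After pass 3: [-6, -4, 2, 19, 23, 36] (0 swaps)
Total swaps: 7


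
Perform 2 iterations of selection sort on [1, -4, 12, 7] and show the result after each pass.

Pass 1: Select minimum -4 at index 1, swap -> [-4, 1, 12, 7]
Pass 2: Select minimum 1 at index 1, swap -> [-4, 1, 12, 7]


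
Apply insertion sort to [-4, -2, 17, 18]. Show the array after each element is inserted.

First element -4 is already 'sorted'
Insert -2: shifted 0 elements -> [-4, -2, 17, 18]
Insert 17: shifted 0 elements -> [-4, -2, 17, 18]
Insert 18: shifted 0 elements -> [-4, -2, 17, 18]


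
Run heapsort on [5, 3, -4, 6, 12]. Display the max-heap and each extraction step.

Build heap: [12, 6, -4, 5, 3]
Extract 12: [6, 5, -4, 3, 12]
Extract 6: [5, 3, -4, 6, 12]
Extract 5: [3, -4, 5, 6, 12]
Extract 3: [-4, 3, 5, 6, 12]


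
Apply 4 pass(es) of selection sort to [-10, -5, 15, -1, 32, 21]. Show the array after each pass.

Pass 1: Select minimum -10 at index 0, swap -> [-10, -5, 15, -1, 32, 21]
Pass 2: Select minimum -5 at index 1, swap -> [-10, -5, 15, -1, 32, 21]
Pass 3: Select minimum -1 at index 3, swap -> [-10, -5, -1, 15, 32, 21]
Pass 4: Select minimum 15 at index 3, swap -> [-10, -5, -1, 15, 32, 21]


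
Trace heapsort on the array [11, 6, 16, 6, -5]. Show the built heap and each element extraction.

Build heap: [16, 6, 11, 6, -5]
Extract 16: [11, 6, -5, 6, 16]
Extract 11: [6, 6, -5, 11, 16]
Extract 6: [6, -5, 6, 11, 16]
Extract 6: [-5, 6, 6, 11, 16]


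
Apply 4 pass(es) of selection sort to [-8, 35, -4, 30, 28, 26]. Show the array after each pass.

Pass 1: Select minimum -8 at index 0, swap -> [-8, 35, -4, 30, 28, 26]
Pass 2: Select minimum -4 at index 2, swap -> [-8, -4, 35, 30, 28, 26]
Pass 3: Select minimum 26 at index 5, swap -> [-8, -4, 26, 30, 28, 35]
Pass 4: Select minimum 28 at index 4, swap -> [-8, -4, 26, 28, 30, 35]


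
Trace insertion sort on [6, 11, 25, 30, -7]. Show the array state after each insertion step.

First element 6 is already 'sorted'
Insert 11: shifted 0 elements -> [6, 11, 25, 30, -7]
Insert 25: shifted 0 elements -> [6, 11, 25, 30, -7]
Insert 30: shifted 0 elements -> [6, 11, 25, 30, -7]
Insert -7: shifted 4 elements -> [-7, 6, 11, 25, 30]


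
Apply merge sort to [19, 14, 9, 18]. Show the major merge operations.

Divide and conquer:
  Merge [19] + [14] -> [14, 19]
  Merge [9] + [18] -> [9, 18]
  Merge [14, 19] + [9, 18] -> [9, 14, 18, 19]


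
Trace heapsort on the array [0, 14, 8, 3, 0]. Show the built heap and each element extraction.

Build heap: [14, 3, 8, 0, 0]
Extract 14: [8, 3, 0, 0, 14]
Extract 8: [3, 0, 0, 8, 14]
Extract 3: [0, 0, 3, 8, 14]
Extract 0: [0, 0, 3, 8, 14]


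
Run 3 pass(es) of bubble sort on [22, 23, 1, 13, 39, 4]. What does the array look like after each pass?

After pass 1: [22, 1, 13, 23, 4, 39] (3 swaps)
After pass 2: [1, 13, 22, 4, 23, 39] (3 swaps)
After pass 3: [1, 13, 4, 22, 23, 39] (1 swaps)
Total swaps: 7


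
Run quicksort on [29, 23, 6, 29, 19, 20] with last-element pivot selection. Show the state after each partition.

Partition 1: pivot=20 at index 2 -> [6, 19, 20, 29, 23, 29]
Partition 2: pivot=19 at index 1 -> [6, 19, 20, 29, 23, 29]
Partition 3: pivot=29 at index 5 -> [6, 19, 20, 29, 23, 29]
Partition 4: pivot=23 at index 3 -> [6, 19, 20, 23, 29, 29]


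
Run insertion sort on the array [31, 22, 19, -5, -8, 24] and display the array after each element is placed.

First element 31 is already 'sorted'
Insert 22: shifted 1 elements -> [22, 31, 19, -5, -8, 24]
Insert 19: shifted 2 elements -> [19, 22, 31, -5, -8, 24]
Insert -5: shifted 3 elements -> [-5, 19, 22, 31, -8, 24]
Insert -8: shifted 4 elements -> [-8, -5, 19, 22, 31, 24]
Insert 24: shifted 1 elements -> [-8, -5, 19, 22, 24, 31]


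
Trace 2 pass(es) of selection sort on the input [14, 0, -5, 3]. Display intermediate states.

Pass 1: Select minimum -5 at index 2, swap -> [-5, 0, 14, 3]
Pass 2: Select minimum 0 at index 1, swap -> [-5, 0, 14, 3]


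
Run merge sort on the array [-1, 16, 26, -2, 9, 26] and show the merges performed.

Divide and conquer:
  Merge [16] + [26] -> [16, 26]
  Merge [-1] + [16, 26] -> [-1, 16, 26]
  Merge [9] + [26] -> [9, 26]
  Merge [-2] + [9, 26] -> [-2, 9, 26]
  Merge [-1, 16, 26] + [-2, 9, 26] -> [-2, -1, 9, 16, 26, 26]


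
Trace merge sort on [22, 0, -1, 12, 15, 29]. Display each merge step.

Divide and conquer:
  Merge [0] + [-1] -> [-1, 0]
  Merge [22] + [-1, 0] -> [-1, 0, 22]
  Merge [15] + [29] -> [15, 29]
  Merge [12] + [15, 29] -> [12, 15, 29]
  Merge [-1, 0, 22] + [12, 15, 29] -> [-1, 0, 12, 15, 22, 29]


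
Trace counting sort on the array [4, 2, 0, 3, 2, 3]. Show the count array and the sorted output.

Count array: [1, 0, 2, 2, 1]
(count[i] = number of elements equal to i)
Cumulative count: [1, 1, 3, 5, 6]
Sorted: [0, 2, 2, 3, 3, 4]


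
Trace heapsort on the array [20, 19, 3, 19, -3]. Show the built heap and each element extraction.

Build heap: [20, 19, 3, 19, -3]
Extract 20: [19, 19, 3, -3, 20]
Extract 19: [19, -3, 3, 19, 20]
Extract 19: [3, -3, 19, 19, 20]
Extract 3: [-3, 3, 19, 19, 20]


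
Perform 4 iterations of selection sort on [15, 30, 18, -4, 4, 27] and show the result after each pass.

Pass 1: Select minimum -4 at index 3, swap -> [-4, 30, 18, 15, 4, 27]
Pass 2: Select minimum 4 at index 4, swap -> [-4, 4, 18, 15, 30, 27]
Pass 3: Select minimum 15 at index 3, swap -> [-4, 4, 15, 18, 30, 27]
Pass 4: Select minimum 18 at index 3, swap -> [-4, 4, 15, 18, 30, 27]


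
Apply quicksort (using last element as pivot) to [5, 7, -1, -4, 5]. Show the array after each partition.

Partition 1: pivot=5 at index 3 -> [5, -1, -4, 5, 7]
Partition 2: pivot=-4 at index 0 -> [-4, -1, 5, 5, 7]
Partition 3: pivot=5 at index 2 -> [-4, -1, 5, 5, 7]
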